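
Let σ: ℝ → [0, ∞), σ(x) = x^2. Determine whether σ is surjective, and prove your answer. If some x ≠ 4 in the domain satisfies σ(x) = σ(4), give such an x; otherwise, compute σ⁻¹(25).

For any y ∈ [0, ∞), x = y^{1/2} ∈ ℝ satisfies x^2 = y, so σ is surjective.
For the follow-up, such an x exists: taking x = −4 ∈ ℝ gives σ(−4) = 16 = σ(4) with −4 ≠ 4.

-4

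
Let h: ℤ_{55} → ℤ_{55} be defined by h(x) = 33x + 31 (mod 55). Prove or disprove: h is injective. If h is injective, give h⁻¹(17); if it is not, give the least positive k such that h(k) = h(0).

By definition, h is injective when h(s) = h(t) forces s = t.
We have gcd(33, 55) = 11 > 1. Taking s = 0 and t = 5: h(0) = 31 and h(5) = 33·5 + 31 = 196 ≡ 31 (mod 55).
So h(0) = h(5) while 0 ≠ 5, therefore h is not injective.
Since h is not injective, we find the least positive k with h(k) = h(0): this means 33k ≡ 0 (mod 55), i.e. 55 ∣ 33k. Since gcd(33, 55) = 11, dividing through by 11 this holds exactly when 5 ∣ 3k, and as gcd(3, 5) = 1, exactly when 5 ∣ k.
The smallest positive such k is 5.

5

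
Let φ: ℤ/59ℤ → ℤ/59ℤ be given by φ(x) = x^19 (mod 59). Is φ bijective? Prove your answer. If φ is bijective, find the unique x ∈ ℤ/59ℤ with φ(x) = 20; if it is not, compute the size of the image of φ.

Since 59 is prime, the nonzero elements of ℤ/59ℤ form a cyclic group of order 58.
As gcd(19, 58) = 1, raising to the 19th power is a bijection on this group: if a^19 ≡ b^19 then (ab^{−1})^19 = 1, and the only element of order dividing gcd(19, 58) = 1 is 1, so a = b.
With φ(0) = 0 this makes φ injective on all of ℤ/59ℤ, hence bijective (finite equal-size domain and codomain). In particular φ is bijective.
Since φ is bijective, we find the preimage of 20. The inverse of x ↦ x^19 on (ℤ/59ℤ)^× is x ↦ x^55, because 19·55 = 1045 = 18·58 + 1 ≡ 1 (mod 58) and x^{58} = 1 for x ≠ 0 (Fermat). So φ⁻¹(20) = 20^55 mod 59.
Repeated squaring mod 59: 20^1 ≡ 20, 20^2 ≡ 20² = 400 ≡ 46, 20^4 ≡ 46² = 2116 ≡ 51, 20^8 ≡ 51² = 2601 ≡ 5, 20^16 ≡ 5² = 25, 20^32 ≡ 25² = 625 ≡ 35. Since 55 = 32 + 16 + 4 + 2 + 1, 20^55 ≡ 35·25·51·46·20: 35·25 = 875 ≡ 49, then 49·51 = 2499 ≡ 21, then 21·46 = 966 ≡ 22, then 22·20 = 440 ≡ 27. So 20^55 ≡ 27 (mod 59).
Hence φ⁻¹(20) = 27.

27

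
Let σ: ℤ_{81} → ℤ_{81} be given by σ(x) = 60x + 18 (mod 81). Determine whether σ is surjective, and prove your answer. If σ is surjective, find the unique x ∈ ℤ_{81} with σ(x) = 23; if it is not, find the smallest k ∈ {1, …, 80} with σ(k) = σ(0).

Since gcd(60, 81) = 3, we have 60x ≡ 0 (mod 3) for all x, so σ(x) ≡ 0 (mod 3).
But 1 ≢ 0 (mod 3), so 1 ∈ ℤ_{81} has no preimage. Thus σ is not surjective.
Since σ is not surjective, we find the least positive k with σ(k) = σ(0): this means 60k ≡ 0 (mod 81), i.e. 81 ∣ 60k. Since gcd(60, 81) = 3, dividing through by 3 this holds exactly when 27 ∣ 20k, and as gcd(20, 27) = 1, exactly when 27 ∣ k.
The smallest positive such k is 27.

27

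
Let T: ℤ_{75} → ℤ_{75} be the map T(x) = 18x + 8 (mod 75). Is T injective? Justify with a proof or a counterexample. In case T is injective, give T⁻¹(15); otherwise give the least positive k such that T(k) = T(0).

25

Recall that T is injective if T(a) = T(b) implies a = b.
We have gcd(18, 75) = 3 > 1. Taking a = 0 and b = 25: T(0) = 8 and T(25) = 18·25 + 8 = 458 ≡ 8 (mod 75).
So T(0) = T(25) while 0 ≠ 25, therefore T is not injective.
Since T is not injective, we find the least positive k with T(k) = T(0): this means 18k ≡ 0 (mod 75), i.e. 75 ∣ 18k. Since gcd(18, 75) = 3, dividing through by 3 this holds exactly when 25 ∣ 6k, and as gcd(6, 25) = 1, exactly when 25 ∣ k.
The smallest positive such k is 25.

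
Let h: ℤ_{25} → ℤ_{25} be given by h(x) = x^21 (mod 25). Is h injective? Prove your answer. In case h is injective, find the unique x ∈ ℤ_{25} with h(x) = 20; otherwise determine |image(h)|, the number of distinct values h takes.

h(0) = 0^21 = 0.
h(5): Repeated squaring mod 25: 5^1 ≡ 5, 5^2 ≡ 5² = 25 ≡ 0, 5^4 ≡ 0² = 0, 5^8 ≡ 0² = 0, 5^16 ≡ 0² = 0. Since 21 = 16 + 4 + 1, 5^21 ≡ 0·0·5: 0·0 = 0, then 0·5 = 0. So 5^21 ≡ 0 (mod 25).
So h(0) = h(5) = 0 while 0 ≠ 5, therefore h is not injective.
Since h is not injective, we determine |image(h)|. Computing x^21 mod 25 for each x (by repeated squaring, reducing mod 25 at every step), the values h(0), h(1), …, h(24) are: 0, 1, 2, 3, 4, 0, 6, 7, 8, 9, 0, 11, 12, 13, 14, 0, 16, 17, 18, 19, 0, 21, 22, 23, 24.
The distinct values are {0, 1, 2, 3, 4, 6, 7, 8, 9, 11, 12, 13, 14, 16, 17, 18, 19, 21, 22, 23, 24}; there are 21 of them.

21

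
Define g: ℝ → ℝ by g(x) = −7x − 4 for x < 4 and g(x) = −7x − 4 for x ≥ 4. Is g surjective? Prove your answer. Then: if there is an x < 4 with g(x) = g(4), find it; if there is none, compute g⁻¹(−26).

22/7

Both pieces are strictly decreasing (slopes −7 and −7), so each is injective on its own interval.
The left piece maps (−∞, 4) onto (−32, ∞); the right piece maps [4, ∞) onto (−∞, −32].
These images together cover ℝ, so g is surjective.
Because the two images are disjoint, no x < 4 has g(x) = g(4), so we compute g⁻¹(−26): −26 lies in (−32, ∞), so solve −7x − 4 = −26: x = (−26 + 4)/(−7) = 22/7.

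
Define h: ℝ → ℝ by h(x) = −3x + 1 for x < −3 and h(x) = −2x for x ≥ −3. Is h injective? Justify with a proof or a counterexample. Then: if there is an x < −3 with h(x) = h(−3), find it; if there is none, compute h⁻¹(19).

Both pieces are strictly decreasing (slopes −3 and −2), so each is injective on its own interval.
The left piece maps (−∞, −3) onto (10, ∞); the right piece maps [−3, ∞) onto (−∞, 6].
These images are disjoint, so no value is attained by both pieces. Therefore h is injective.
Because the two images are disjoint, no x < −3 has h(x) = h(−3), so we compute h⁻¹(19): 19 lies in (10, ∞), so solve −3x + 1 = 19: x = (19 − 1)/(−3) = −6.

-6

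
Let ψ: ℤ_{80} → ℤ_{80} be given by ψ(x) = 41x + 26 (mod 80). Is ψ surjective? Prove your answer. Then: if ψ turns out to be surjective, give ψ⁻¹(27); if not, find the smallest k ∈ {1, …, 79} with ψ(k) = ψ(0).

41

Recall: ψ is surjective if every y in the codomain equals ψ(x) for some x in the domain.
Since gcd(41, 80) = 1, 41 is invertible modulo 80. Euclid's algorithm: 80 = 1·41 + 39, 41 = 1·39 + 2, 39 = 19·2 + 1; back-substituting gives 1 = 41·41 − 21·80, so 41⁻¹ ≡ 41 (mod 80).
For any y ∈ ℤ_{80}, x = 41(y − 26) mod 80 satisfies ψ(x) = 41·41(y − 26) + 26 ≡ y (since 41·41 ≡ 1 mod 80). So every y has a preimage.
So ψ is surjective.
Since ψ is surjective, we compute ψ⁻¹(27): solve 41x + 26 ≡ 27 (mod 80), i.e. 41x ≡ 1 (mod 80).
Multiplying by 41⁻¹ = 41 gives x ≡ 41·1 = 41 ≡ 41 (mod 80).
Check: ψ(41) = 41·41 + 26 = 1707 = 21·80 + 27 ≡ 27 (mod 80).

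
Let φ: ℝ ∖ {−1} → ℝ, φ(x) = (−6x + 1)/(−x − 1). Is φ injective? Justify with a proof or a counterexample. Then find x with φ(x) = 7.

Suppose φ(u) = φ(v). Cross-multiplying: (−6u + 1)(−v − 1) = (−6v + 1)(−u − 1).
Expanding both sides and cancelling the symmetric terms leaves 7·(u − v) = 0. Since 7 ≠ 0, u = v. Hence φ is injective.
Solving φ(x) = 7: cross-multiplying gives −6x + 1 = 7(−x − 1), which rearranges to 1x = −8, so x = −8.

-8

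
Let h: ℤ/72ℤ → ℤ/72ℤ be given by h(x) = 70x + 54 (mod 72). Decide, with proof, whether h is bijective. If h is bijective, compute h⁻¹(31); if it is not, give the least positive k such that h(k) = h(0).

Recall: h is injective when h(u) = h(v) forces u = v.
We have gcd(70, 72) = 2 > 1. Taking u = 0 and v = 36: h(0) = 54 and h(36) = 70·36 + 54 = 2574 ≡ 54 (mod 72).
So h(0) = h(36) while 0 ≠ 36, so h is not injective, hence not bijective.
Since h is not bijective, we find the least positive k with h(k) = h(0): this means 70k ≡ 0 (mod 72), i.e. 72 ∣ 70k. Since gcd(70, 72) = 2, dividing through by 2 this holds exactly when 36 ∣ 35k, and as gcd(35, 36) = 1, exactly when 36 ∣ k.
The smallest positive such k is 36.

36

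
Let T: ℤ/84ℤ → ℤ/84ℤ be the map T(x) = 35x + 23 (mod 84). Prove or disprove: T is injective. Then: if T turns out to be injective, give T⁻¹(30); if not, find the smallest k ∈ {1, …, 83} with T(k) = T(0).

12

We have gcd(35, 84) = 7 > 1. Taking s = 0 and t = 12: T(0) = 23 and T(12) = 35·12 + 23 = 443 ≡ 23 (mod 84).
So T(0) = T(12) while 0 ≠ 12, hence T is not injective.
Since T is not injective, we find the least positive k with T(k) = T(0): this means 35k ≡ 0 (mod 84), i.e. 84 ∣ 35k. Since gcd(35, 84) = 7, dividing through by 7 this holds exactly when 12 ∣ 5k, and as gcd(5, 12) = 1, exactly when 12 ∣ k.
The smallest positive such k is 12.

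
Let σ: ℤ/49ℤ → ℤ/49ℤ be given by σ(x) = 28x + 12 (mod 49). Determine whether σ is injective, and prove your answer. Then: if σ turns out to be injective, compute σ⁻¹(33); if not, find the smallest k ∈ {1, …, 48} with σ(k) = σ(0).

7

By definition, σ is injective when σ(u) = σ(v) forces u = v.
We have gcd(28, 49) = 7 > 1. Taking u = 0 and v = 7: σ(0) = 12 and σ(7) = 28·7 + 12 = 208 ≡ 12 (mod 49).
So σ(0) = σ(7) while 0 ≠ 7, hence σ is not injective.
Since σ is not injective, we find the least positive k with σ(k) = σ(0): this means 28k ≡ 0 (mod 49), i.e. 49 ∣ 28k. Since gcd(28, 49) = 7, dividing through by 7 this holds exactly when 7 ∣ 4k, and as gcd(4, 7) = 1, exactly when 7 ∣ k.
The smallest positive such k is 7.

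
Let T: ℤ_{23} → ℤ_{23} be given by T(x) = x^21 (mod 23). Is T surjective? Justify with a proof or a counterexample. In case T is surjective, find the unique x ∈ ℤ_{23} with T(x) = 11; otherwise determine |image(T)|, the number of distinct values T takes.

Since 23 is prime, the nonzero elements of ℤ_{23} form a cyclic group of order 22.
As gcd(21, 22) = 1, raising to the 21st power is a bijection on this group: if s^21 ≡ t^21 then (st^{−1})^21 = 1, and the only element of order dividing gcd(21, 22) = 1 is 1, so s = t.
With T(0) = 0 this makes T injective on all of ℤ_{23}, hence bijective (finite equal-size domain and codomain). In particular T is surjective.
Since T is surjective, we find the preimage of 11. The inverse of x ↦ x^21 on (ℤ_{23})^× is x ↦ x^21, because 21·21 = 441 = 20·22 + 1 ≡ 1 (mod 22) and x^{22} = 1 for x ≠ 0 (Fermat). So T⁻¹(11) = 11^21 mod 23.
Repeated squaring mod 23: 11^1 ≡ 11, 11^2 ≡ 11² = 121 ≡ 6, 11^4 ≡ 6² = 36 ≡ 13, 11^8 ≡ 13² = 169 ≡ 8, 11^16 ≡ 8² = 64 ≡ 18. Since 21 = 16 + 4 + 1, 11^21 ≡ 18·13·11: 18·13 = 234 ≡ 4, then 4·11 = 44 ≡ 21. So 11^21 ≡ 21 (mod 23).
Hence T⁻¹(11) = 21.

21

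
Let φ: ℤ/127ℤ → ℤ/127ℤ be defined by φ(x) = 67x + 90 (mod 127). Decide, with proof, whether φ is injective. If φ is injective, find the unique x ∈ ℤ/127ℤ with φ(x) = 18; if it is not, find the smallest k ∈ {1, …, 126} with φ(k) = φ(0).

52

If φ(x_1) = φ(x_2), then 67x_1 ≡ 67x_2 (mod 127). Because gcd(67, 127) = 1, we may cancel 67 to get x_1 ≡ x_2 (mod 127).
So φ is injective.
We now compute 67⁻¹ mod 127 explicitly. Euclid's algorithm: 127 = 1·67 + 60, 67 = 1·60 + 7, 60 = 8·7 + 4, 7 = 1·4 + 3, 4 = 1·3 + 1; back-substituting gives 1 = 91·67 − 48·127, so 67⁻¹ ≡ 91 (mod 127).
Since φ is injective, we find φ⁻¹(18): we need 67x ≡ 18 − 90 ≡ 55 (mod 127). Using 67⁻¹ = 91: x ≡ 91·55 = 5005 = 39·127 + 52, so x = 52.
Check: φ(52) = 67·52 + 90 = 3574 = 28·127 + 18 ≡ 18 (mod 127).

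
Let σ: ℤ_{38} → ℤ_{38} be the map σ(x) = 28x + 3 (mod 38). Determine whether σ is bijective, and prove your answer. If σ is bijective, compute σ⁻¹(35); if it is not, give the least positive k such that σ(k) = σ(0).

We have gcd(28, 38) = 2 > 1. Taking a = 0 and b = 19: σ(0) = 3 and σ(19) = 28·19 + 3 = 535 ≡ 3 (mod 38).
So σ(0) = σ(19) while 0 ≠ 19, thus σ is not injective, hence not bijective.
Since σ is not bijective, we find the least positive k with σ(k) = σ(0): this means 28k ≡ 0 (mod 38), i.e. 38 ∣ 28k. Since gcd(28, 38) = 2, dividing through by 2 this holds exactly when 19 ∣ 14k, and as gcd(14, 19) = 1, exactly when 19 ∣ k.
The smallest positive such k is 19.

19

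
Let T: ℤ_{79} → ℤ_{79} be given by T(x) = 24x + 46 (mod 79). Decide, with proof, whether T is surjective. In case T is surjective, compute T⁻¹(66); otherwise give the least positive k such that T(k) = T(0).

Recall that T is surjective if every y in the codomain equals T(x) for some x in the domain.
Since gcd(24, 79) = 1, 24 is invertible modulo 79. Euclid's algorithm: 79 = 3·24 + 7, 24 = 3·7 + 3, 7 = 2·3 + 1; back-substituting gives 1 = 56·24 − 17·79, so 24⁻¹ ≡ 56 (mod 79).
For any y ∈ ℤ_{79}, x = 56(y − 46) mod 79 satisfies T(x) = 24·56(y − 46) + 46 ≡ y (since 24·56 ≡ 1 mod 79). So every y has a preimage.
Thus T is surjective.
Since T is surjective, we compute T⁻¹(66): solve 24x + 46 ≡ 66 (mod 79), i.e. 24x ≡ 20 (mod 79).
Multiplying by 24⁻¹ = 56 gives x ≡ 56·20 = 1120 = 14·79 + 14 ≡ 14 (mod 79).
Check: T(14) = 24·14 + 46 = 382 = 4·79 + 66 ≡ 66 (mod 79).

14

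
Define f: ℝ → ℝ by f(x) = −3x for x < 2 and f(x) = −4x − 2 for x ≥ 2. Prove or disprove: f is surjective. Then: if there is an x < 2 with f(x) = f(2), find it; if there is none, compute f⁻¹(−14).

Both pieces are strictly decreasing (slopes −3 and −4), so each is injective on its own interval.
The left piece maps (−∞, 2) onto (−6, ∞); the right piece maps [2, ∞) onto (−∞, −10].
The union (−6, ∞) ∪ (−∞, −10] omits the interval between −6 and −10; in particular −6 has no preimage. So f is not surjective.
Because the two images are disjoint, no x < 2 has f(x) = f(2), so we compute f⁻¹(−14): −14 lies in (−∞, −10], so solve −4x − 2 = −14: x = (−14 + 2)/(−4) = 3.

3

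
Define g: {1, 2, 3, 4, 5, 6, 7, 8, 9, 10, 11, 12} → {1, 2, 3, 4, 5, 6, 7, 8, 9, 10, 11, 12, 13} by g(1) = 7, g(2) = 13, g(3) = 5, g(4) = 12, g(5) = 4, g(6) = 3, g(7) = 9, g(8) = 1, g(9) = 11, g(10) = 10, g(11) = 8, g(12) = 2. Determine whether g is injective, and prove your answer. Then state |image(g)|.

12

The values g(1), …, g(12) are 7, 13, 5, 12, 4, 3, 9, 1, 11, 10, 8, 2 — all distinct.
So g(u) = g(v) only when u = v, and g is injective.
The image of g is {1, 2, 3, 4, 5, 7, 8, 9, 10, 11, 12, 13}, which has 12 elements.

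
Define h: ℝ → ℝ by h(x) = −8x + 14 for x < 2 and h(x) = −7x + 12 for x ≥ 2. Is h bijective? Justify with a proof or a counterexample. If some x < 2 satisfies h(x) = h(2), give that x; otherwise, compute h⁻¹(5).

Both pieces are strictly decreasing (slopes −8 and −7), so each is injective on its own interval.
The left piece maps (−∞, 2) onto (−2, ∞); the right piece maps [2, ∞) onto (−∞, −2].
Since −2 = −2, the images partition ℝ: h is injective and surjective, hence bijective.
Because the two images are disjoint, no x < 2 has h(x) = h(2), so we compute h⁻¹(5): 5 lies in (−2, ∞), so solve −8x + 14 = 5: x = (5 − 14)/(−8) = 9/8.

9/8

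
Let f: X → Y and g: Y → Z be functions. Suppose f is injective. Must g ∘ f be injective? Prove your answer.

No. Take X = Y = Z = {0, 1}, f = identity (injective), and g(x) = 0 for every x.
Then (g ∘ f)(0) = 0 = (g ∘ f)(1) with 0 ≠ 1, so g ∘ f is not injective.

not injective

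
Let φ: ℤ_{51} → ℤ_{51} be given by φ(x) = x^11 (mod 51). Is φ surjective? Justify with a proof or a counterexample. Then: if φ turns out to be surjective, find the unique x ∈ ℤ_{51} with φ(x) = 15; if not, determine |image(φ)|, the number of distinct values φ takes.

Computing x^11 mod 51 for each x (by repeated squaring, reducing mod 51 at every step), the values φ(0), φ(1), …, φ(50) are: 0, 1, 8, 24, 13, 11, 39, 31, 2, 15, 37, 29, 6, 4, 44, 9, 16, 17, 18, 25, 41, 30, 28, 5, 48, 19, 32, 3, 46, 23, 21, 10, 26, 33, 34, 35, 42, 7, 47, 45, 22, 14, 36, 49, 20, 12, 40, 38, 27, 43, 50.
Every element of ℤ_{51} appears exactly once in this list, so φ is a bijection, and in particular surjective.
Since φ is surjective, we read off the preimage of 15 from the same table: φ(9) = 15, so φ⁻¹(15) = 9.

9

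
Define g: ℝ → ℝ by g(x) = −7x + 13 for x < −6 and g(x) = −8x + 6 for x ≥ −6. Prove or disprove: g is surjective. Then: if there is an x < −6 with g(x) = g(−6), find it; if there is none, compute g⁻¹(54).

-6

Both pieces are strictly decreasing (slopes −7 and −8), so each is injective on its own interval.
The left piece maps (−∞, −6) onto (55, ∞); the right piece maps [−6, ∞) onto (−∞, 54].
The union (55, ∞) ∪ (−∞, 54] omits the interval between 55 and 54; in particular 55 has no preimage. So g is not surjective.
Because the two images are disjoint, no x < −6 has g(x) = g(−6), so we compute g⁻¹(54): 54 lies in (−∞, 54], so solve −8x + 6 = 54: x = (54 − 6)/(−8) = −6.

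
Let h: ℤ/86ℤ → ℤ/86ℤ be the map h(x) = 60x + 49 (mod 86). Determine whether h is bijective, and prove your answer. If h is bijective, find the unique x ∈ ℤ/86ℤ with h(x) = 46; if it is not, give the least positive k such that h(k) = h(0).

We have gcd(60, 86) = 2 > 1. Taking u = 0 and v = 43: h(0) = 49 and h(43) = 60·43 + 49 = 2629 ≡ 49 (mod 86).
So h(0) = h(43) while 0 ≠ 43, thus h is not injective, hence not bijective.
Since h is not bijective, we find the least positive k with h(k) = h(0): this means 60k ≡ 0 (mod 86), i.e. 86 ∣ 60k. Since gcd(60, 86) = 2, dividing through by 2 this holds exactly when 43 ∣ 30k, and as gcd(30, 43) = 1, exactly when 43 ∣ k.
The smallest positive such k is 43.

43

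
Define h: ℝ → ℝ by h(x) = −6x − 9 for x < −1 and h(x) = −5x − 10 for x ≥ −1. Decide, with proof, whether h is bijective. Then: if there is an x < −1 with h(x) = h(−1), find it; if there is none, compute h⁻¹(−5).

-1

Both pieces are strictly decreasing (slopes −6 and −5), so each is injective on its own interval.
The left piece maps (−∞, −1) onto (−3, ∞); the right piece maps [−1, ∞) onto (−∞, −5].
The images leave a gap (−3 has no preimage), so h is not surjective, hence not bijective.
Because the two images are disjoint, no x < −1 has h(x) = h(−1), so we compute h⁻¹(−5): −5 lies in (−∞, −5], so solve −5x − 10 = −5: x = (−5 + 10)/(−5) = −1.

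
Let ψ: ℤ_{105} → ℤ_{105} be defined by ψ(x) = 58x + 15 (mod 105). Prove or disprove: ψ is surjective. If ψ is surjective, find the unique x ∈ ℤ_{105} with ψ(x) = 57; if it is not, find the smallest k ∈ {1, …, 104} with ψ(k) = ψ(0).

84

Since gcd(58, 105) = 1, 58 is invertible modulo 105. Euclid's algorithm: 105 = 1·58 + 47, 58 = 1·47 + 11, 47 = 4·11 + 3, 11 = 3·3 + 2, 3 = 1·2 + 1; back-substituting gives 1 = 67·58 − 37·105, so 58⁻¹ ≡ 67 (mod 105).
For any y ∈ ℤ_{105}, x = 67(y − 15) mod 105 satisfies ψ(x) = 58·67(y − 15) + 15 ≡ y (since 58·67 ≡ 1 mod 105). So every y has a preimage.
So ψ is surjective.
Since ψ is surjective, we compute ψ⁻¹(57): solve 58x + 15 ≡ 57 (mod 105), i.e. 58x ≡ 42 (mod 105).
Multiplying by 58⁻¹ = 67 gives x ≡ 67·42 = 2814 = 26·105 + 84 ≡ 84 (mod 105).
Check: ψ(84) = 58·84 + 15 = 4887 = 46·105 + 57 ≡ 57 (mod 105).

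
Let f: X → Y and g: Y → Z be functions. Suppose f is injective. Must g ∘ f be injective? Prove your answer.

No. Take X = Y = Z = {1, 2}, f = identity (injective), and g(x) = 1 for every x.
Then (g ∘ f)(1) = 1 = (g ∘ f)(2) with 1 ≠ 2, so g ∘ f is not injective.

not injective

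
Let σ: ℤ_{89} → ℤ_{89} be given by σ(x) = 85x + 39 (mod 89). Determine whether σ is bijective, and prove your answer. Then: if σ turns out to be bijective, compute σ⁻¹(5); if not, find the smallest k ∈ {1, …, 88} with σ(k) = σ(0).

Suppose σ(s) = σ(t) in ℤ_{89}. Then 85s + 39 ≡ 85t + 39 (mod 89), so 85(s − t) ≡ 0 (mod 89).
Since gcd(85, 89) = 1, 85 is invertible modulo 89, therefore s − t ≡ 0 (mod 89), i.e. s = t.
We now compute 85⁻¹ mod 89 explicitly. Euclid's algorithm: 89 = 1·85 + 4, 85 = 21·4 + 1; back-substituting gives 1 = 22·85 − 21·89, so 85⁻¹ ≡ 22 (mod 89).
Then y ↦ 22(y − 39) is a two-sided inverse to σ, so every y ∈ ℤ_{89} has a preimage.
Thus σ is bijective.
Since σ is bijective, we compute σ⁻¹(5): solve 85x + 39 ≡ 5 (mod 89), i.e. 85x ≡ 55 (mod 89).
Multiplying by 85⁻¹ = 22 gives x ≡ 22·55 = 1210 = 13·89 + 53 ≡ 53 (mod 89).
Check: σ(53) = 85·53 + 39 = 4544 = 51·89 + 5 ≡ 5 (mod 89).

53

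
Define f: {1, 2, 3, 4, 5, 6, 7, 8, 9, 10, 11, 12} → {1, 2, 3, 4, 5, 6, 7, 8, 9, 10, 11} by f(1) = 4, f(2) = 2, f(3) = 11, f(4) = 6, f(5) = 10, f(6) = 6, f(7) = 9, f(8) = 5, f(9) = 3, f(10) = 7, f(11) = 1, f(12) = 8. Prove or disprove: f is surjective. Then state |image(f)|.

Every element of the codomain has a preimage: 1 = f(11), 2 = f(2), 3 = f(9), 4 = f(1), 5 = f(8), 6 = f(4), 7 = f(10), 8 = f(12), 9 = f(7), 10 = f(5), 11 = f(3).
Hence f is surjective.
The image of f is {1, 2, 3, 4, 5, 6, 7, 8, 9, 10, 11}, which has 11 elements.

11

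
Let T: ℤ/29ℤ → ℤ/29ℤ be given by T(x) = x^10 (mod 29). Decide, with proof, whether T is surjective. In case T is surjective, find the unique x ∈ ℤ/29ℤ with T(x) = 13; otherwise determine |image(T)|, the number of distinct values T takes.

T(14): Repeated squaring mod 29: 14^1 ≡ 14, 14^2 ≡ 14² = 196 ≡ 22, 14^4 ≡ 22² = 484 ≡ 20, 14^8 ≡ 20² = 400 ≡ 23. Since 10 = 8 + 2, 14^10 ≡ 23·22: 23·22 = 506 ≡ 13. So 14^10 ≡ 13 (mod 29).
T(15): Repeated squaring mod 29: 15^1 ≡ 15, 15^2 ≡ 15² = 225 ≡ 22, 15^4 ≡ 22² = 484 ≡ 20, 15^8 ≡ 20² = 400 ≡ 23. Since 10 = 8 + 2, 15^10 ≡ 23·22: 23·22 = 506 ≡ 13. So 15^10 ≡ 13 (mod 29).
So T(14) = T(15) = 13 while 14 ≠ 15, so T is not injective.
A non-injective map from the 29-element set ℤ/29ℤ to itself takes at most 28 distinct values, so it cannot be surjective. Hence T is not surjective.
Since T is not surjective, we determine |image(T)|. Computing x^10 mod 29 for each x (by repeated squaring, reducing mod 29 at every step), the values T(0), T(1), …, T(28) are: 0, 1, 9, 5, 23, 20, 16, 24, 4, 25, 6, 22, 28, 7, 13, 13, 7, 28, 22, 6, 25, 4, 24, 16, 20, 23, 5, 9, 1.
The distinct values are {0, 1, 4, 5, 6, 7, 9, 13, 16, 20, 22, 23, 24, 25, 28}; there are 15 of them.

15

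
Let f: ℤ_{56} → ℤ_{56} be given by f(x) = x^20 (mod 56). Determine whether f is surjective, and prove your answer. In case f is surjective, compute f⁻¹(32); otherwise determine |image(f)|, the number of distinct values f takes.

8

f(6): Repeated squaring mod 56: 6^1 ≡ 6, 6^2 ≡ 6² = 36, 6^4 ≡ 36² = 1296 ≡ 8, 6^8 ≡ 8² = 64 ≡ 8, 6^16 ≡ 8² = 64 ≡ 8. Since 20 = 16 + 4, 6^20 ≡ 8·8: 8·8 = 64 ≡ 8. So 6^20 ≡ 8 (mod 56).
f(8): Repeated squaring mod 56: 8^1 ≡ 8, 8^2 ≡ 8² = 64 ≡ 8, 8^4 ≡ 8² = 64 ≡ 8, 8^8 ≡ 8² = 64 ≡ 8, 8^16 ≡ 8² = 64 ≡ 8. Since 20 = 16 + 4, 8^20 ≡ 8·8: 8·8 = 64 ≡ 8. So 8^20 ≡ 8 (mod 56).
So f(6) = f(8) = 8 while 6 ≠ 8, thus f is not injective.
A non-injective map from the 56-element set ℤ_{56} to itself takes at most 55 distinct values, so it cannot be surjective. Hence f is not surjective.
Since f is not surjective, we determine |image(f)|. Computing x^20 mod 56 for each x (by repeated squaring, reducing mod 56 at every step), the values f(0), f(1), …, f(55) are: 0, 1, 32, 9, 16, 25, 8, 49, 8, 25, 16, 9, 32, 1, 0, 1, 32, 9, 16, 25, 8, 49, 8, 25, 16, 9, 32, 1, 0, 1, 32, 9, 16, 25, 8, 49, 8, 25, 16, 9, 32, 1, 0, 1, 32, 9, 16, 25, 8, 49, 8, 25, 16, 9, 32, 1.
The distinct values are {0, 1, 8, 9, 16, 25, 32, 49}; there are 8 of them.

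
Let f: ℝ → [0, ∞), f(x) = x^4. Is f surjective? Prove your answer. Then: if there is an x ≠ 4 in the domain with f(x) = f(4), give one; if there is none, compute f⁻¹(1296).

For any y ∈ [0, ∞), x = y^{1/4} ∈ ℝ satisfies x^4 = y, so f is surjective.
For the follow-up, such an x exists: taking x = −4 ∈ ℝ gives f(−4) = 256 = f(4) with −4 ≠ 4.

-4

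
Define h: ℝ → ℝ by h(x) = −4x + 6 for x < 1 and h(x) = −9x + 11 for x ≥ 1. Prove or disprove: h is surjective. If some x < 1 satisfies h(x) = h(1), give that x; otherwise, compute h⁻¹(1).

Both pieces are strictly decreasing (slopes −4 and −9), so each is injective on its own interval.
The left piece maps (−∞, 1) onto (2, ∞); the right piece maps [1, ∞) onto (−∞, 2].
These images together cover ℝ, so h is surjective.
Because the two images are disjoint, no x < 1 has h(x) = h(1), so we compute h⁻¹(1): 1 lies in (−∞, 2], so solve −9x + 11 = 1: x = (1 − 11)/(−9) = 10/9.

10/9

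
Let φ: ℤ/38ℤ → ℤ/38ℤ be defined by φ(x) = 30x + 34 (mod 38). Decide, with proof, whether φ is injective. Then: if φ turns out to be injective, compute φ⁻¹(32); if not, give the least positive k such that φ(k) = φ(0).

19

We have gcd(30, 38) = 2 > 1. Taking u = 0 and v = 19: φ(0) = 34 and φ(19) = 30·19 + 34 = 604 ≡ 34 (mod 38).
So φ(0) = φ(19) while 0 ≠ 19, thus φ is not injective.
Since φ is not injective, we find the least positive k with φ(k) = φ(0): this means 30k ≡ 0 (mod 38), i.e. 38 ∣ 30k. Since gcd(30, 38) = 2, dividing through by 2 this holds exactly when 19 ∣ 15k, and as gcd(15, 19) = 1, exactly when 19 ∣ k.
The smallest positive such k is 19.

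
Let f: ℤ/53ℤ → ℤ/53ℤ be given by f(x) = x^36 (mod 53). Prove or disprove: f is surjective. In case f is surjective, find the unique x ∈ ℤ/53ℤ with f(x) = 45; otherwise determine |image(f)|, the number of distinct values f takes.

f(2): Repeated squaring mod 53: 2^1 ≡ 2, 2^2 ≡ 2² = 4, 2^4 ≡ 4² = 16, 2^8 ≡ 16² = 256 ≡ 44, 2^16 ≡ 44² = 1936 ≡ 28, 2^32 ≡ 28² = 784 ≡ 42. Since 36 = 32 + 4, 2^36 ≡ 42·16: 42·16 = 672 ≡ 36. So 2^36 ≡ 36 (mod 53).
f(7): Repeated squaring mod 53: 7^1 ≡ 7, 7^2 ≡ 7² = 49, 7^4 ≡ 49² = 2401 ≡ 16, 7^8 ≡ 16² = 256 ≡ 44, 7^16 ≡ 44² = 1936 ≡ 28, 7^32 ≡ 28² = 784 ≡ 42. Since 36 = 32 + 4, 7^36 ≡ 42·16: 42·16 = 672 ≡ 36. So 7^36 ≡ 36 (mod 53).
So f(2) = f(7) = 36 while 2 ≠ 7, thus f is not injective.
A non-injective map from the 53-element set ℤ/53ℤ to itself takes at most 52 distinct values, so it cannot be surjective. Thus f is not surjective.
Since f is not surjective, we determine |image(f)|. Computing x^36 mod 53 for each x (by repeated squaring, reducing mod 53 at every step), the values f(0), f(1), …, f(52) are: 0, 1, 36, 46, 24, 49, 13, 36, 16, 49, 15, 44, 44, 42, 24, 28, 46, 10, 15, 42, 10, 13, 47, 1, 47, 16, 28, 28, 16, 47, 1, 47, 13, 10, 42, 15, 10, 46, 28, 24, 42, 44, 44, 15, 49, 16, 36, 13, 49, 24, 46, 36, 1.
The distinct values are {0, 1, 10, 13, 15, 16, 24, 28, 36, 42, 44, 46, 47, 49}; there are 14 of them.

14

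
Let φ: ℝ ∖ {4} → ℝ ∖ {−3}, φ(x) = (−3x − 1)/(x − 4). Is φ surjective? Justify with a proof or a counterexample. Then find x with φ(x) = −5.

21/2

For any y ≠ −3, solving y(x − 4) = −3x − 1 for x gives a well-defined x ≠ 4. So φ is surjective.
Solving φ(x) = −5: cross-multiplying gives −3x − 1 = −5(x − 4), which rearranges to 2x = 21, so x = 21/2.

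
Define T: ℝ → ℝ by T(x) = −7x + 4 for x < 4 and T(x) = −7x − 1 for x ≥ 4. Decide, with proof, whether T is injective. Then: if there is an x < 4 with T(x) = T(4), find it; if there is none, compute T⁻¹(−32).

Both pieces are strictly decreasing (slopes −7 and −7), so each is injective on its own interval.
The left piece maps (−∞, 4) onto (−24, ∞); the right piece maps [4, ∞) onto (−∞, −29].
These images are disjoint, so no value is attained by both pieces. So T is injective.
Because the two images are disjoint, no x < 4 has T(x) = T(4), so we compute T⁻¹(−32): −32 lies in (−∞, −29], so solve −7x − 1 = −32: x = (−32 + 1)/(−7) = 31/7.

31/7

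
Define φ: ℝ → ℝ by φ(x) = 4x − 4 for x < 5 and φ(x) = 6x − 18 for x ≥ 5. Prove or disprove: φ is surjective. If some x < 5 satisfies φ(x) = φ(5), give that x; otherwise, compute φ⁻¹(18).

4

Both pieces are strictly increasing (slopes 4 and 6), so each is injective on its own interval.
The left piece maps (−∞, 5) onto (−∞, 16); the right piece maps [5, ∞) onto [12, ∞).
The union (−∞, 16) ∪ [12, ∞) covers ℝ, so φ is surjective.
For the follow-up: the images overlap, so an x < 5 with φ(x) = φ(5) exists. φ(5) = 12; solving 4x − 4 = 12 for x < 5 gives x = (12 + 4)/4 = 4.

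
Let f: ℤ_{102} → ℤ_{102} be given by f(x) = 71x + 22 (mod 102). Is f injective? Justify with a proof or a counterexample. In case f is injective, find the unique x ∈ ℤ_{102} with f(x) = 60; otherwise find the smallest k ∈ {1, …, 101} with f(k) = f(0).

58

If f(u) = f(v), then 71u ≡ 71v (mod 102). Because gcd(71, 102) = 1, we may cancel 71 to get u ≡ v (mod 102).
Hence f is injective.
We now compute 71⁻¹ mod 102 explicitly. Euclid's algorithm: 102 = 1·71 + 31, 71 = 2·31 + 9, 31 = 3·9 + 4, 9 = 2·4 + 1; back-substituting gives 1 = 23·71 − 16·102, so 71⁻¹ ≡ 23 (mod 102).
Since f is injective, we find f⁻¹(60): we need 71x ≡ 60 − 22 ≡ 38 (mod 102). Using 71⁻¹ = 23: x ≡ 23·38 = 874 = 8·102 + 58, so x = 58.
Check: f(58) = 71·58 + 22 = 4140 = 40·102 + 60 ≡ 60 (mod 102).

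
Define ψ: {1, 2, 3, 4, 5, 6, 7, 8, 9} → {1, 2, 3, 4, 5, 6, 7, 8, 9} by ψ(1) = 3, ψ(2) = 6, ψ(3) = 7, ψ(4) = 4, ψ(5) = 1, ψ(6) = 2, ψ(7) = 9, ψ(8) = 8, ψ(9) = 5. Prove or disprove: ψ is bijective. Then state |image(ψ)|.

9

The values 3, 6, 7, 4, 1, 2, 9, 8, 5 are a permutation of {1, 2, 3, 4, 5, 6, 7, 8, 9}: each element appears exactly once.
So ψ is injective and surjective, hence bijective.
The image of ψ is {1, 2, 3, 4, 5, 6, 7, 8, 9}, which has 9 elements.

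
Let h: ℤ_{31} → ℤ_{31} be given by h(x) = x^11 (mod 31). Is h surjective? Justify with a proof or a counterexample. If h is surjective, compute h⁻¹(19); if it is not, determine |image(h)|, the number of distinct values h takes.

10

Since 31 is prime, the nonzero elements of ℤ_{31} form a cyclic group of order 30.
As gcd(11, 30) = 1, raising to the 11th power is a bijection on this group: if x_1^11 ≡ x_2^11 then (x_1x_2^{−1})^11 = 1, and the only element of order dividing gcd(11, 30) = 1 is 1, so x_1 = x_2.
With h(0) = 0 this makes h injective on all of ℤ_{31}, hence bijective (finite equal-size domain and codomain). In particular h is surjective.
Since h is surjective, we find the preimage of 19. The inverse of x ↦ x^11 on (ℤ_{31})^× is x ↦ x^11, because 11·11 = 121 = 4·30 + 1 ≡ 1 (mod 30) and x^{30} = 1 for x ≠ 0 (Fermat). So h⁻¹(19) = 19^11 mod 31.
Repeated squaring mod 31: 19^1 ≡ 19, 19^2 ≡ 19² = 361 ≡ 20, 19^4 ≡ 20² = 400 ≡ 28, 19^8 ≡ 28² = 784 ≡ 9. Since 11 = 8 + 2 + 1, 19^11 ≡ 9·20·19: 9·20 = 180 ≡ 25, then 25·19 = 475 ≡ 10. So 19^11 ≡ 10 (mod 31).
Hence h⁻¹(19) = 10.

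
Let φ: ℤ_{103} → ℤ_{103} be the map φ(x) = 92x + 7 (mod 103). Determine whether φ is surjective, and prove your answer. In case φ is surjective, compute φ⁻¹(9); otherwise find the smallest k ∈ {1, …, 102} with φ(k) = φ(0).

Since gcd(92, 103) = 1, 92 is invertible modulo 103. Euclid's algorithm: 103 = 1·92 + 11, 92 = 8·11 + 4, 11 = 2·4 + 3, 4 = 1·3 + 1; back-substituting gives 1 = 28·92 − 25·103, so 92⁻¹ ≡ 28 (mod 103).
Then y ↦ 28(y − 7) is a two-sided inverse to φ, so every y ∈ ℤ_{103} has a preimage.
Thus φ is surjective.
Since φ is surjective, we find φ⁻¹(9): we need 92x ≡ 9 − 7 ≡ 2 (mod 103). Using 92⁻¹ = 28: x ≡ 28·2 = 56, so x = 56.
Check: φ(56) = 92·56 + 7 = 5159 = 50·103 + 9 ≡ 9 (mod 103).

56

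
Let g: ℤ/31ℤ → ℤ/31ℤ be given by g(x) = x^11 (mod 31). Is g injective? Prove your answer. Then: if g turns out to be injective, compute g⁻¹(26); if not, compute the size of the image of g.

Since 31 is prime, the nonzero elements of ℤ/31ℤ form a cyclic group of order 30.
As gcd(11, 30) = 1, raising to the 11th power is a bijection on this group: if s^11 ≡ t^11 then (st^{−1})^11 = 1, and the only element of order dividing gcd(11, 30) = 1 is 1, so s = t.
With g(0) = 0 this makes g injective on all of ℤ/31ℤ, hence bijective (finite equal-size domain and codomain). In particular g is injective.
Since g is injective, we find the preimage of 26. The inverse of x ↦ x^11 on (ℤ/31ℤ)^× is x ↦ x^11, because 11·11 = 121 = 4·30 + 1 ≡ 1 (mod 30) and x^{30} = 1 for x ≠ 0 (Fermat). So g⁻¹(26) = 26^11 mod 31.
Repeated squaring mod 31: 26^1 ≡ 26, 26^2 ≡ 26² = 676 ≡ 25, 26^4 ≡ 25² = 625 ≡ 5, 26^8 ≡ 5² = 25. Since 11 = 8 + 2 + 1, 26^11 ≡ 25·25·26: 25·25 = 625 ≡ 5, then 5·26 = 130 ≡ 6. So 26^11 ≡ 6 (mod 31).
Hence g⁻¹(26) = 6.

6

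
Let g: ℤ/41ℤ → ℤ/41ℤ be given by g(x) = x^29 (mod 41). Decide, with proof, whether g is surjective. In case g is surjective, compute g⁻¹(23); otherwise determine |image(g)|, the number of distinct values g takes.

25

Since 41 is prime, the nonzero elements of ℤ/41ℤ form a cyclic group of order 40.
As gcd(29, 40) = 1, raising to the 29th power is a bijection on this group: if x_1^29 ≡ x_2^29 then (x_1x_2^{−1})^29 = 1, and the only element of order dividing gcd(29, 40) = 1 is 1, so x_1 = x_2.
With g(0) = 0 this makes g injective on all of ℤ/41ℤ, hence bijective (finite equal-size domain and codomain). In particular g is surjective.
Since g is surjective, we find the preimage of 23. The inverse of x ↦ x^29 on (ℤ/41ℤ)^× is x ↦ x^29, because 29·29 = 841 = 21·40 + 1 ≡ 1 (mod 40) and x^{40} = 1 for x ≠ 0 (Fermat). So g⁻¹(23) = 23^29 mod 41.
Repeated squaring mod 41: 23^1 ≡ 23, 23^2 ≡ 23² = 529 ≡ 37, 23^4 ≡ 37² = 1369 ≡ 16, 23^8 ≡ 16² = 256 ≡ 10, 23^16 ≡ 10² = 100 ≡ 18. Since 29 = 16 + 8 + 4 + 1, 23^29 ≡ 18·10·16·23: 18·10 = 180 ≡ 16, then 16·16 = 256 ≡ 10, then 10·23 = 230 ≡ 25. So 23^29 ≡ 25 (mod 41).
Hence g⁻¹(23) = 25.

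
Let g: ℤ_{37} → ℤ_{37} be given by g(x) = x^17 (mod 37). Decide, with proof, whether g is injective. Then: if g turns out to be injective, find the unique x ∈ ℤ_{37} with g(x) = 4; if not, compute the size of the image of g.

Since 37 is prime, the nonzero elements of ℤ_{37} form a cyclic group of order 36.
As gcd(17, 36) = 1, raising to the 17th power is a bijection on this group: if x_1^17 ≡ x_2^17 then (x_1x_2^{−1})^17 = 1, and the only element of order dividing gcd(17, 36) = 1 is 1, so x_1 = x_2.
With g(0) = 0 this makes g injective on all of ℤ_{37}, hence bijective (finite equal-size domain and codomain). In particular g is injective.
Since g is injective, we find the preimage of 4. The inverse of x ↦ x^17 on (ℤ_{37})^× is x ↦ x^17, because 17·17 = 289 = 8·36 + 1 ≡ 1 (mod 36) and x^{36} = 1 for x ≠ 0 (Fermat). So g⁻¹(4) = 4^17 mod 37.
Repeated squaring mod 37: 4^1 ≡ 4, 4^2 ≡ 4² = 16, 4^4 ≡ 16² = 256 ≡ 34, 4^8 ≡ 34² = 1156 ≡ 9, 4^16 ≡ 9² = 81 ≡ 7. Since 17 = 16 + 1, 4^17 ≡ 7·4: 7·4 = 28. So 4^17 ≡ 28 (mod 37).
Hence g⁻¹(4) = 28.

28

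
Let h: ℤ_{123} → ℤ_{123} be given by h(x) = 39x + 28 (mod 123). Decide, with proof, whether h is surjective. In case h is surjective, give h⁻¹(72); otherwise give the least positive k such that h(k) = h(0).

Since gcd(39, 123) = 3, we have 39x ≡ 0 (mod 3) for all x, so h(x) ≡ 1 (mod 3).
But 0 ≢ 1 (mod 3), so 0 ∈ ℤ_{123} has no preimage. Therefore h is not surjective.
Since h is not surjective, we find the least positive k with h(k) = h(0): this means 39k ≡ 0 (mod 123), i.e. 123 ∣ 39k. Since gcd(39, 123) = 3, dividing through by 3 this holds exactly when 41 ∣ 13k, and as gcd(13, 41) = 1, exactly when 41 ∣ k.
The smallest positive such k is 41.

41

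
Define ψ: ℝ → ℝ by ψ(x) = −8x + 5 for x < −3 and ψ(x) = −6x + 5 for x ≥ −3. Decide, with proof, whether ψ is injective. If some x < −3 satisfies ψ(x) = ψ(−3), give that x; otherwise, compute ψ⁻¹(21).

-8/3

Both pieces are strictly decreasing (slopes −8 and −6), so each is injective on its own interval.
The left piece maps (−∞, −3) onto (29, ∞); the right piece maps [−3, ∞) onto (−∞, 23].
These images are disjoint, so no value is attained by both pieces. Therefore ψ is injective.
Because the two images are disjoint, no x < −3 has ψ(x) = ψ(−3), so we compute ψ⁻¹(21): 21 lies in (−∞, 23], so solve −6x + 5 = 21: x = (21 − 5)/(−6) = −8/3.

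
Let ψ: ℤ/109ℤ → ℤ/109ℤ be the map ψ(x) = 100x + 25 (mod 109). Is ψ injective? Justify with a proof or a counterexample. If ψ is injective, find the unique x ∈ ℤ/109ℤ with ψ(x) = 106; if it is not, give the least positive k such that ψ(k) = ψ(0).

Suppose ψ(a) = ψ(b) in ℤ/109ℤ. Then 100a + 25 ≡ 100b + 25 (mod 109), hence 100(a − b) ≡ 0 (mod 109).
Since gcd(100, 109) = 1, 100 is invertible modulo 109, hence a − b ≡ 0 (mod 109), i.e. a = b.
So ψ is injective.
We now compute 100⁻¹ mod 109 explicitly. Euclid's algorithm: 109 = 1·100 + 9, 100 = 11·9 + 1; back-substituting gives 1 = 12·100 − 11·109, so 100⁻¹ ≡ 12 (mod 109).
Since ψ is injective, we find ψ⁻¹(106): we need 100x ≡ 106 − 25 ≡ 81 (mod 109). Using 100⁻¹ = 12: x ≡ 12·81 = 972 = 8·109 + 100, so x = 100.
Check: ψ(100) = 100·100 + 25 = 10025 = 91·109 + 106 ≡ 106 (mod 109).

100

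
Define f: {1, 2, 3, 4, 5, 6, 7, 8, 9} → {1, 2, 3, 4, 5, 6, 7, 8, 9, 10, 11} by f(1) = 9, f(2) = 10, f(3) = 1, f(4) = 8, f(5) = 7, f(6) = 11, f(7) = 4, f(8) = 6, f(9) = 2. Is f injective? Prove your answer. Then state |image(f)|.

The values f(1), …, f(9) are 9, 10, 1, 8, 7, 11, 4, 6, 2 — all distinct.
So f(s) = f(t) only when s = t, and f is injective.
The image of f is {1, 2, 4, 6, 7, 8, 9, 10, 11}, which has 9 elements.

9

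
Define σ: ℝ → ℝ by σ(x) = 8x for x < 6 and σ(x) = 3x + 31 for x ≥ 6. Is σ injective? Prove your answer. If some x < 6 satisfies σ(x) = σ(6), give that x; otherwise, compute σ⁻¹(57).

Both pieces are strictly increasing (slopes 8 and 3), so each is injective on its own interval.
The left piece maps (−∞, 6) onto (−∞, 48); the right piece maps [6, ∞) onto [49, ∞).
These images are disjoint, so no value is attained by both pieces. Thus σ is injective.
Because the two images are disjoint, no x < 6 has σ(x) = σ(6), so we compute σ⁻¹(57): 57 lies in [49, ∞), so solve 3x + 31 = 57: x = (57 − 31)/3 = 26/3.

26/3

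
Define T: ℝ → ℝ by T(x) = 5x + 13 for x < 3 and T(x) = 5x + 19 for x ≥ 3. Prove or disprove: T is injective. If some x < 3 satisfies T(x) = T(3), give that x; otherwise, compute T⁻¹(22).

Both pieces are strictly increasing (slopes 5 and 5), so each is injective on its own interval.
The left piece maps (−∞, 3) onto (−∞, 28); the right piece maps [3, ∞) onto [34, ∞).
These images are disjoint, so no value is attained by both pieces. So T is injective.
Because the two images are disjoint, no x < 3 has T(x) = T(3), so we compute T⁻¹(22): 22 lies in (−∞, 28), so solve 5x + 13 = 22: x = (22 − 13)/5 = 9/5.

9/5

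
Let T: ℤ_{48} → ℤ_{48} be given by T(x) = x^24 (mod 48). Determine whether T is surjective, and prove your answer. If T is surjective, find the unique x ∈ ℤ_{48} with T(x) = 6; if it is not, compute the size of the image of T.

4

T(2): Repeated squaring mod 48: 2^1 ≡ 2, 2^2 ≡ 2² = 4, 2^4 ≡ 4² = 16, 2^8 ≡ 16² = 256 ≡ 16, 2^16 ≡ 16² = 256 ≡ 16. Since 24 = 16 + 8, 2^24 ≡ 16·16: 16·16 = 256 ≡ 16. So 2^24 ≡ 16 (mod 48).
T(4): Repeated squaring mod 48: 4^1 ≡ 4, 4^2 ≡ 4² = 16, 4^4 ≡ 16² = 256 ≡ 16, 4^8 ≡ 16² = 256 ≡ 16, 4^16 ≡ 16² = 256 ≡ 16. Since 24 = 16 + 8, 4^24 ≡ 16·16: 16·16 = 256 ≡ 16. So 4^24 ≡ 16 (mod 48).
So T(2) = T(4) = 16 while 2 ≠ 4, so T is not injective.
A non-injective map from the 48-element set ℤ_{48} to itself takes at most 47 distinct values, so it cannot be surjective. So T is not surjective.
Since T is not surjective, we determine |image(T)|. Computing x^24 mod 48 for each x (by repeated squaring, reducing mod 48 at every step), the values T(0), T(1), …, T(47) are: 0, 1, 16, 33, 16, 1, 0, 1, 16, 33, 16, 1, 0, 1, 16, 33, 16, 1, 0, 1, 16, 33, 16, 1, 0, 1, 16, 33, 16, 1, 0, 1, 16, 33, 16, 1, 0, 1, 16, 33, 16, 1, 0, 1, 16, 33, 16, 1.
The distinct values are {0, 1, 16, 33}; there are 4 of them.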